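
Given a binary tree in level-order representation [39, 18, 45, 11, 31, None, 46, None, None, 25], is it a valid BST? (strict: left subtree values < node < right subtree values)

Level-order array: [39, 18, 45, 11, 31, None, 46, None, None, 25]
Validate using subtree bounds (lo, hi): at each node, require lo < value < hi,
then recurse left with hi=value and right with lo=value.
Preorder trace (stopping at first violation):
  at node 39 with bounds (-inf, +inf): OK
  at node 18 with bounds (-inf, 39): OK
  at node 11 with bounds (-inf, 18): OK
  at node 31 with bounds (18, 39): OK
  at node 25 with bounds (18, 31): OK
  at node 45 with bounds (39, +inf): OK
  at node 46 with bounds (45, +inf): OK
No violation found at any node.
Result: Valid BST


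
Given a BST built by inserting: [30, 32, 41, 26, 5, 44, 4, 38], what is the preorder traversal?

Tree insertion order: [30, 32, 41, 26, 5, 44, 4, 38]
Tree (level-order array): [30, 26, 32, 5, None, None, 41, 4, None, 38, 44]
Preorder traversal: [30, 26, 5, 4, 32, 41, 38, 44]


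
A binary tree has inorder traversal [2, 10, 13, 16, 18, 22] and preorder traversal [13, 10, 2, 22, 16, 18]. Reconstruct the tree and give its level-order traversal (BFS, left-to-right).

Inorder:  [2, 10, 13, 16, 18, 22]
Preorder: [13, 10, 2, 22, 16, 18]
Algorithm: preorder visits root first, so consume preorder in order;
for each root, split the current inorder slice at that value into
left-subtree inorder and right-subtree inorder, then recurse.
Recursive splits:
  root=13; inorder splits into left=[2, 10], right=[16, 18, 22]
  root=10; inorder splits into left=[2], right=[]
  root=2; inorder splits into left=[], right=[]
  root=22; inorder splits into left=[16, 18], right=[]
  root=16; inorder splits into left=[], right=[18]
  root=18; inorder splits into left=[], right=[]
Reconstructed level-order: [13, 10, 22, 2, 16, 18]


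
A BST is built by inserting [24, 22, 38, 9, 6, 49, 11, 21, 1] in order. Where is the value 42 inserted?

Starting tree (level order): [24, 22, 38, 9, None, None, 49, 6, 11, None, None, 1, None, None, 21]
Insertion path: 24 -> 38 -> 49
Result: insert 42 as left child of 49
Final tree (level order): [24, 22, 38, 9, None, None, 49, 6, 11, 42, None, 1, None, None, 21]


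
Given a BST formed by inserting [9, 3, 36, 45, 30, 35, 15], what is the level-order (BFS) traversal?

Tree insertion order: [9, 3, 36, 45, 30, 35, 15]
Tree (level-order array): [9, 3, 36, None, None, 30, 45, 15, 35]
BFS from the root, enqueuing left then right child of each popped node:
  queue [9] -> pop 9, enqueue [3, 36], visited so far: [9]
  queue [3, 36] -> pop 3, enqueue [none], visited so far: [9, 3]
  queue [36] -> pop 36, enqueue [30, 45], visited so far: [9, 3, 36]
  queue [30, 45] -> pop 30, enqueue [15, 35], visited so far: [9, 3, 36, 30]
  queue [45, 15, 35] -> pop 45, enqueue [none], visited so far: [9, 3, 36, 30, 45]
  queue [15, 35] -> pop 15, enqueue [none], visited so far: [9, 3, 36, 30, 45, 15]
  queue [35] -> pop 35, enqueue [none], visited so far: [9, 3, 36, 30, 45, 15, 35]
Result: [9, 3, 36, 30, 45, 15, 35]


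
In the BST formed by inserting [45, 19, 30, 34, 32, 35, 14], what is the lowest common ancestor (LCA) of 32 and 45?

Tree insertion order: [45, 19, 30, 34, 32, 35, 14]
Tree (level-order array): [45, 19, None, 14, 30, None, None, None, 34, 32, 35]
In a BST, the LCA of p=32, q=45 is the first node v on the
root-to-leaf path with p <= v <= q (go left if both < v, right if both > v).
Walk from root:
  at 45: 32 <= 45 <= 45, this is the LCA
LCA = 45


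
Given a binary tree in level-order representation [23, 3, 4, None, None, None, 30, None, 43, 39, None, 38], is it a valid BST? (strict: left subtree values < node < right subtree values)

Level-order array: [23, 3, 4, None, None, None, 30, None, 43, 39, None, 38]
Validate using subtree bounds (lo, hi): at each node, require lo < value < hi,
then recurse left with hi=value and right with lo=value.
Preorder trace (stopping at first violation):
  at node 23 with bounds (-inf, +inf): OK
  at node 3 with bounds (-inf, 23): OK
  at node 4 with bounds (23, +inf): VIOLATION
Node 4 violates its bound: not (23 < 4 < +inf).
Result: Not a valid BST


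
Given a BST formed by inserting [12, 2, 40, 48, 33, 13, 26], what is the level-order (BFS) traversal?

Tree insertion order: [12, 2, 40, 48, 33, 13, 26]
Tree (level-order array): [12, 2, 40, None, None, 33, 48, 13, None, None, None, None, 26]
BFS from the root, enqueuing left then right child of each popped node:
  queue [12] -> pop 12, enqueue [2, 40], visited so far: [12]
  queue [2, 40] -> pop 2, enqueue [none], visited so far: [12, 2]
  queue [40] -> pop 40, enqueue [33, 48], visited so far: [12, 2, 40]
  queue [33, 48] -> pop 33, enqueue [13], visited so far: [12, 2, 40, 33]
  queue [48, 13] -> pop 48, enqueue [none], visited so far: [12, 2, 40, 33, 48]
  queue [13] -> pop 13, enqueue [26], visited so far: [12, 2, 40, 33, 48, 13]
  queue [26] -> pop 26, enqueue [none], visited so far: [12, 2, 40, 33, 48, 13, 26]
Result: [12, 2, 40, 33, 48, 13, 26]


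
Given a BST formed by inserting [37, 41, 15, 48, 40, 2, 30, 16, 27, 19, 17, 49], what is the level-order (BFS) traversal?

Tree insertion order: [37, 41, 15, 48, 40, 2, 30, 16, 27, 19, 17, 49]
Tree (level-order array): [37, 15, 41, 2, 30, 40, 48, None, None, 16, None, None, None, None, 49, None, 27, None, None, 19, None, 17]
BFS from the root, enqueuing left then right child of each popped node:
  queue [37] -> pop 37, enqueue [15, 41], visited so far: [37]
  queue [15, 41] -> pop 15, enqueue [2, 30], visited so far: [37, 15]
  queue [41, 2, 30] -> pop 41, enqueue [40, 48], visited so far: [37, 15, 41]
  queue [2, 30, 40, 48] -> pop 2, enqueue [none], visited so far: [37, 15, 41, 2]
  queue [30, 40, 48] -> pop 30, enqueue [16], visited so far: [37, 15, 41, 2, 30]
  queue [40, 48, 16] -> pop 40, enqueue [none], visited so far: [37, 15, 41, 2, 30, 40]
  queue [48, 16] -> pop 48, enqueue [49], visited so far: [37, 15, 41, 2, 30, 40, 48]
  queue [16, 49] -> pop 16, enqueue [27], visited so far: [37, 15, 41, 2, 30, 40, 48, 16]
  queue [49, 27] -> pop 49, enqueue [none], visited so far: [37, 15, 41, 2, 30, 40, 48, 16, 49]
  queue [27] -> pop 27, enqueue [19], visited so far: [37, 15, 41, 2, 30, 40, 48, 16, 49, 27]
  queue [19] -> pop 19, enqueue [17], visited so far: [37, 15, 41, 2, 30, 40, 48, 16, 49, 27, 19]
  queue [17] -> pop 17, enqueue [none], visited so far: [37, 15, 41, 2, 30, 40, 48, 16, 49, 27, 19, 17]
Result: [37, 15, 41, 2, 30, 40, 48, 16, 49, 27, 19, 17]


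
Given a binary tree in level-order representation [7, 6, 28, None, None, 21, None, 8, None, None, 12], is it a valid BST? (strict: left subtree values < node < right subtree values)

Level-order array: [7, 6, 28, None, None, 21, None, 8, None, None, 12]
Validate using subtree bounds (lo, hi): at each node, require lo < value < hi,
then recurse left with hi=value and right with lo=value.
Preorder trace (stopping at first violation):
  at node 7 with bounds (-inf, +inf): OK
  at node 6 with bounds (-inf, 7): OK
  at node 28 with bounds (7, +inf): OK
  at node 21 with bounds (7, 28): OK
  at node 8 with bounds (7, 21): OK
  at node 12 with bounds (8, 21): OK
No violation found at any node.
Result: Valid BST


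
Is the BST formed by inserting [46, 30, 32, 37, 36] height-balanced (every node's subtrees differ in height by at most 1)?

Tree (level-order array): [46, 30, None, None, 32, None, 37, 36]
Definition: a tree is height-balanced if, at every node, |h(left) - h(right)| <= 1 (empty subtree has height -1).
Bottom-up per-node check:
  node 36: h_left=-1, h_right=-1, diff=0 [OK], height=0
  node 37: h_left=0, h_right=-1, diff=1 [OK], height=1
  node 32: h_left=-1, h_right=1, diff=2 [FAIL (|-1-1|=2 > 1)], height=2
  node 30: h_left=-1, h_right=2, diff=3 [FAIL (|-1-2|=3 > 1)], height=3
  node 46: h_left=3, h_right=-1, diff=4 [FAIL (|3--1|=4 > 1)], height=4
Node 32 violates the condition: |-1 - 1| = 2 > 1.
Result: Not balanced


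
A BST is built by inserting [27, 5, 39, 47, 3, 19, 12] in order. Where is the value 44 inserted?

Starting tree (level order): [27, 5, 39, 3, 19, None, 47, None, None, 12]
Insertion path: 27 -> 39 -> 47
Result: insert 44 as left child of 47
Final tree (level order): [27, 5, 39, 3, 19, None, 47, None, None, 12, None, 44]


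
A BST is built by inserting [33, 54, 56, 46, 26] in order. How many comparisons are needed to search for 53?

Search path for 53: 33 -> 54 -> 46
Found: False
Comparisons: 3


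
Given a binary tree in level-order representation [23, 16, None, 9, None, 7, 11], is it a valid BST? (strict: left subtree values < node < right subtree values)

Level-order array: [23, 16, None, 9, None, 7, 11]
Validate using subtree bounds (lo, hi): at each node, require lo < value < hi,
then recurse left with hi=value and right with lo=value.
Preorder trace (stopping at first violation):
  at node 23 with bounds (-inf, +inf): OK
  at node 16 with bounds (-inf, 23): OK
  at node 9 with bounds (-inf, 16): OK
  at node 7 with bounds (-inf, 9): OK
  at node 11 with bounds (9, 16): OK
No violation found at any node.
Result: Valid BST


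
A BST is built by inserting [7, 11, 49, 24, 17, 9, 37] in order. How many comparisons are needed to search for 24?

Search path for 24: 7 -> 11 -> 49 -> 24
Found: True
Comparisons: 4


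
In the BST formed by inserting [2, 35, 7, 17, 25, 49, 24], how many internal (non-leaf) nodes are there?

Tree built from: [2, 35, 7, 17, 25, 49, 24]
Tree (level-order array): [2, None, 35, 7, 49, None, 17, None, None, None, 25, 24]
Rule: An internal node has at least one child.
Per-node child counts:
  node 2: 1 child(ren)
  node 35: 2 child(ren)
  node 7: 1 child(ren)
  node 17: 1 child(ren)
  node 25: 1 child(ren)
  node 24: 0 child(ren)
  node 49: 0 child(ren)
Matching nodes: [2, 35, 7, 17, 25]
Count of internal (non-leaf) nodes: 5


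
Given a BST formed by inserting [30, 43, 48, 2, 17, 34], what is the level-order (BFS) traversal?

Tree insertion order: [30, 43, 48, 2, 17, 34]
Tree (level-order array): [30, 2, 43, None, 17, 34, 48]
BFS from the root, enqueuing left then right child of each popped node:
  queue [30] -> pop 30, enqueue [2, 43], visited so far: [30]
  queue [2, 43] -> pop 2, enqueue [17], visited so far: [30, 2]
  queue [43, 17] -> pop 43, enqueue [34, 48], visited so far: [30, 2, 43]
  queue [17, 34, 48] -> pop 17, enqueue [none], visited so far: [30, 2, 43, 17]
  queue [34, 48] -> pop 34, enqueue [none], visited so far: [30, 2, 43, 17, 34]
  queue [48] -> pop 48, enqueue [none], visited so far: [30, 2, 43, 17, 34, 48]
Result: [30, 2, 43, 17, 34, 48]


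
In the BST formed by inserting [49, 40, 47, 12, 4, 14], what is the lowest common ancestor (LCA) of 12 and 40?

Tree insertion order: [49, 40, 47, 12, 4, 14]
Tree (level-order array): [49, 40, None, 12, 47, 4, 14]
In a BST, the LCA of p=12, q=40 is the first node v on the
root-to-leaf path with p <= v <= q (go left if both < v, right if both > v).
Walk from root:
  at 49: both 12 and 40 < 49, go left
  at 40: 12 <= 40 <= 40, this is the LCA
LCA = 40


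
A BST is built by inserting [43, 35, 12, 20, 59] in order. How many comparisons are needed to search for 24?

Search path for 24: 43 -> 35 -> 12 -> 20
Found: False
Comparisons: 4


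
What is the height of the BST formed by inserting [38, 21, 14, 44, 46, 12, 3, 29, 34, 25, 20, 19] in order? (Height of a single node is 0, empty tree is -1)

Insertion order: [38, 21, 14, 44, 46, 12, 3, 29, 34, 25, 20, 19]
Tree (level-order array): [38, 21, 44, 14, 29, None, 46, 12, 20, 25, 34, None, None, 3, None, 19]
Compute height bottom-up (empty subtree = -1):
  height(3) = 1 + max(-1, -1) = 0
  height(12) = 1 + max(0, -1) = 1
  height(19) = 1 + max(-1, -1) = 0
  height(20) = 1 + max(0, -1) = 1
  height(14) = 1 + max(1, 1) = 2
  height(25) = 1 + max(-1, -1) = 0
  height(34) = 1 + max(-1, -1) = 0
  height(29) = 1 + max(0, 0) = 1
  height(21) = 1 + max(2, 1) = 3
  height(46) = 1 + max(-1, -1) = 0
  height(44) = 1 + max(-1, 0) = 1
  height(38) = 1 + max(3, 1) = 4
Height = 4


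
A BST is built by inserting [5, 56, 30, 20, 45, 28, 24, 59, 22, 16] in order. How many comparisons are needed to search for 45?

Search path for 45: 5 -> 56 -> 30 -> 45
Found: True
Comparisons: 4


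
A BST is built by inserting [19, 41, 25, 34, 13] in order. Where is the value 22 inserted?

Starting tree (level order): [19, 13, 41, None, None, 25, None, None, 34]
Insertion path: 19 -> 41 -> 25
Result: insert 22 as left child of 25
Final tree (level order): [19, 13, 41, None, None, 25, None, 22, 34]


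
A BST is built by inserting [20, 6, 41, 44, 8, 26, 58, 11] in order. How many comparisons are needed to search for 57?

Search path for 57: 20 -> 41 -> 44 -> 58
Found: False
Comparisons: 4


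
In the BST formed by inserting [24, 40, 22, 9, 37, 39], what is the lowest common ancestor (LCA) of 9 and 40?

Tree insertion order: [24, 40, 22, 9, 37, 39]
Tree (level-order array): [24, 22, 40, 9, None, 37, None, None, None, None, 39]
In a BST, the LCA of p=9, q=40 is the first node v on the
root-to-leaf path with p <= v <= q (go left if both < v, right if both > v).
Walk from root:
  at 24: 9 <= 24 <= 40, this is the LCA
LCA = 24


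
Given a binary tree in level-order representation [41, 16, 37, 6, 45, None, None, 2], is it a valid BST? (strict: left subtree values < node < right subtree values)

Level-order array: [41, 16, 37, 6, 45, None, None, 2]
Validate using subtree bounds (lo, hi): at each node, require lo < value < hi,
then recurse left with hi=value and right with lo=value.
Preorder trace (stopping at first violation):
  at node 41 with bounds (-inf, +inf): OK
  at node 16 with bounds (-inf, 41): OK
  at node 6 with bounds (-inf, 16): OK
  at node 2 with bounds (-inf, 6): OK
  at node 45 with bounds (16, 41): VIOLATION
Node 45 violates its bound: not (16 < 45 < 41).
Result: Not a valid BST


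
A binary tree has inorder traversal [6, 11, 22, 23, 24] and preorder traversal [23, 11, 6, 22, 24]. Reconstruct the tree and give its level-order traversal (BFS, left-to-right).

Inorder:  [6, 11, 22, 23, 24]
Preorder: [23, 11, 6, 22, 24]
Algorithm: preorder visits root first, so consume preorder in order;
for each root, split the current inorder slice at that value into
left-subtree inorder and right-subtree inorder, then recurse.
Recursive splits:
  root=23; inorder splits into left=[6, 11, 22], right=[24]
  root=11; inorder splits into left=[6], right=[22]
  root=6; inorder splits into left=[], right=[]
  root=22; inorder splits into left=[], right=[]
  root=24; inorder splits into left=[], right=[]
Reconstructed level-order: [23, 11, 24, 6, 22]


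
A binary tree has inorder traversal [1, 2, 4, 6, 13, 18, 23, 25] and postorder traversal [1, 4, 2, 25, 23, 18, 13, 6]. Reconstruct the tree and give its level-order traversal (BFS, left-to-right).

Inorder:   [1, 2, 4, 6, 13, 18, 23, 25]
Postorder: [1, 4, 2, 25, 23, 18, 13, 6]
Algorithm: postorder visits root last, so walk postorder right-to-left;
each value is the root of the current inorder slice — split it at that
value, recurse on the right subtree first, then the left.
Recursive splits:
  root=6; inorder splits into left=[1, 2, 4], right=[13, 18, 23, 25]
  root=13; inorder splits into left=[], right=[18, 23, 25]
  root=18; inorder splits into left=[], right=[23, 25]
  root=23; inorder splits into left=[], right=[25]
  root=25; inorder splits into left=[], right=[]
  root=2; inorder splits into left=[1], right=[4]
  root=4; inorder splits into left=[], right=[]
  root=1; inorder splits into left=[], right=[]
Reconstructed level-order: [6, 2, 13, 1, 4, 18, 23, 25]


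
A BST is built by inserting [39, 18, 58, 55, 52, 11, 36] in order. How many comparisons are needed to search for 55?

Search path for 55: 39 -> 58 -> 55
Found: True
Comparisons: 3


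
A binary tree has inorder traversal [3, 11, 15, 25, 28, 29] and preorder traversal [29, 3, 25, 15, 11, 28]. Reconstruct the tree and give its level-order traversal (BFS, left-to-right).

Inorder:  [3, 11, 15, 25, 28, 29]
Preorder: [29, 3, 25, 15, 11, 28]
Algorithm: preorder visits root first, so consume preorder in order;
for each root, split the current inorder slice at that value into
left-subtree inorder and right-subtree inorder, then recurse.
Recursive splits:
  root=29; inorder splits into left=[3, 11, 15, 25, 28], right=[]
  root=3; inorder splits into left=[], right=[11, 15, 25, 28]
  root=25; inorder splits into left=[11, 15], right=[28]
  root=15; inorder splits into left=[11], right=[]
  root=11; inorder splits into left=[], right=[]
  root=28; inorder splits into left=[], right=[]
Reconstructed level-order: [29, 3, 25, 15, 28, 11]


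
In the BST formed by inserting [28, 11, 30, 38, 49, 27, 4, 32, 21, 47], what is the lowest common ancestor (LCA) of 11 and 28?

Tree insertion order: [28, 11, 30, 38, 49, 27, 4, 32, 21, 47]
Tree (level-order array): [28, 11, 30, 4, 27, None, 38, None, None, 21, None, 32, 49, None, None, None, None, 47]
In a BST, the LCA of p=11, q=28 is the first node v on the
root-to-leaf path with p <= v <= q (go left if both < v, right if both > v).
Walk from root:
  at 28: 11 <= 28 <= 28, this is the LCA
LCA = 28


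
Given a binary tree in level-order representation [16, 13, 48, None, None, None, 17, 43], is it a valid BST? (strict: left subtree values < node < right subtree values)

Level-order array: [16, 13, 48, None, None, None, 17, 43]
Validate using subtree bounds (lo, hi): at each node, require lo < value < hi,
then recurse left with hi=value and right with lo=value.
Preorder trace (stopping at first violation):
  at node 16 with bounds (-inf, +inf): OK
  at node 13 with bounds (-inf, 16): OK
  at node 48 with bounds (16, +inf): OK
  at node 17 with bounds (48, +inf): VIOLATION
Node 17 violates its bound: not (48 < 17 < +inf).
Result: Not a valid BST


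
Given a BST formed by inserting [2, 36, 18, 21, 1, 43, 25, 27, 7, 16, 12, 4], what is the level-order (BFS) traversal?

Tree insertion order: [2, 36, 18, 21, 1, 43, 25, 27, 7, 16, 12, 4]
Tree (level-order array): [2, 1, 36, None, None, 18, 43, 7, 21, None, None, 4, 16, None, 25, None, None, 12, None, None, 27]
BFS from the root, enqueuing left then right child of each popped node:
  queue [2] -> pop 2, enqueue [1, 36], visited so far: [2]
  queue [1, 36] -> pop 1, enqueue [none], visited so far: [2, 1]
  queue [36] -> pop 36, enqueue [18, 43], visited so far: [2, 1, 36]
  queue [18, 43] -> pop 18, enqueue [7, 21], visited so far: [2, 1, 36, 18]
  queue [43, 7, 21] -> pop 43, enqueue [none], visited so far: [2, 1, 36, 18, 43]
  queue [7, 21] -> pop 7, enqueue [4, 16], visited so far: [2, 1, 36, 18, 43, 7]
  queue [21, 4, 16] -> pop 21, enqueue [25], visited so far: [2, 1, 36, 18, 43, 7, 21]
  queue [4, 16, 25] -> pop 4, enqueue [none], visited so far: [2, 1, 36, 18, 43, 7, 21, 4]
  queue [16, 25] -> pop 16, enqueue [12], visited so far: [2, 1, 36, 18, 43, 7, 21, 4, 16]
  queue [25, 12] -> pop 25, enqueue [27], visited so far: [2, 1, 36, 18, 43, 7, 21, 4, 16, 25]
  queue [12, 27] -> pop 12, enqueue [none], visited so far: [2, 1, 36, 18, 43, 7, 21, 4, 16, 25, 12]
  queue [27] -> pop 27, enqueue [none], visited so far: [2, 1, 36, 18, 43, 7, 21, 4, 16, 25, 12, 27]
Result: [2, 1, 36, 18, 43, 7, 21, 4, 16, 25, 12, 27]


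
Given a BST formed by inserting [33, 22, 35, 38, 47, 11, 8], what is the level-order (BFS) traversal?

Tree insertion order: [33, 22, 35, 38, 47, 11, 8]
Tree (level-order array): [33, 22, 35, 11, None, None, 38, 8, None, None, 47]
BFS from the root, enqueuing left then right child of each popped node:
  queue [33] -> pop 33, enqueue [22, 35], visited so far: [33]
  queue [22, 35] -> pop 22, enqueue [11], visited so far: [33, 22]
  queue [35, 11] -> pop 35, enqueue [38], visited so far: [33, 22, 35]
  queue [11, 38] -> pop 11, enqueue [8], visited so far: [33, 22, 35, 11]
  queue [38, 8] -> pop 38, enqueue [47], visited so far: [33, 22, 35, 11, 38]
  queue [8, 47] -> pop 8, enqueue [none], visited so far: [33, 22, 35, 11, 38, 8]
  queue [47] -> pop 47, enqueue [none], visited so far: [33, 22, 35, 11, 38, 8, 47]
Result: [33, 22, 35, 11, 38, 8, 47]


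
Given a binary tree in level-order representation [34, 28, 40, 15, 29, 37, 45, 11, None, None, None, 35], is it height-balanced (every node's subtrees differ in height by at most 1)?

Tree (level-order array): [34, 28, 40, 15, 29, 37, 45, 11, None, None, None, 35]
Definition: a tree is height-balanced if, at every node, |h(left) - h(right)| <= 1 (empty subtree has height -1).
Bottom-up per-node check:
  node 11: h_left=-1, h_right=-1, diff=0 [OK], height=0
  node 15: h_left=0, h_right=-1, diff=1 [OK], height=1
  node 29: h_left=-1, h_right=-1, diff=0 [OK], height=0
  node 28: h_left=1, h_right=0, diff=1 [OK], height=2
  node 35: h_left=-1, h_right=-1, diff=0 [OK], height=0
  node 37: h_left=0, h_right=-1, diff=1 [OK], height=1
  node 45: h_left=-1, h_right=-1, diff=0 [OK], height=0
  node 40: h_left=1, h_right=0, diff=1 [OK], height=2
  node 34: h_left=2, h_right=2, diff=0 [OK], height=3
All nodes satisfy the balance condition.
Result: Balanced


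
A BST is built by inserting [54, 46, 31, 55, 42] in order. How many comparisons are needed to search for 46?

Search path for 46: 54 -> 46
Found: True
Comparisons: 2


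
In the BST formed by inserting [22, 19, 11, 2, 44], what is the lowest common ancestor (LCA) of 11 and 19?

Tree insertion order: [22, 19, 11, 2, 44]
Tree (level-order array): [22, 19, 44, 11, None, None, None, 2]
In a BST, the LCA of p=11, q=19 is the first node v on the
root-to-leaf path with p <= v <= q (go left if both < v, right if both > v).
Walk from root:
  at 22: both 11 and 19 < 22, go left
  at 19: 11 <= 19 <= 19, this is the LCA
LCA = 19


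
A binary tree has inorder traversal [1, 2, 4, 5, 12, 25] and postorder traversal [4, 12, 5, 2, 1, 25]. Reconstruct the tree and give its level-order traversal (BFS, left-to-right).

Inorder:   [1, 2, 4, 5, 12, 25]
Postorder: [4, 12, 5, 2, 1, 25]
Algorithm: postorder visits root last, so walk postorder right-to-left;
each value is the root of the current inorder slice — split it at that
value, recurse on the right subtree first, then the left.
Recursive splits:
  root=25; inorder splits into left=[1, 2, 4, 5, 12], right=[]
  root=1; inorder splits into left=[], right=[2, 4, 5, 12]
  root=2; inorder splits into left=[], right=[4, 5, 12]
  root=5; inorder splits into left=[4], right=[12]
  root=12; inorder splits into left=[], right=[]
  root=4; inorder splits into left=[], right=[]
Reconstructed level-order: [25, 1, 2, 5, 4, 12]


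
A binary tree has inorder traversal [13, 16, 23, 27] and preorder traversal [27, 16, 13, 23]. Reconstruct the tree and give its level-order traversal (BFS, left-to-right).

Inorder:  [13, 16, 23, 27]
Preorder: [27, 16, 13, 23]
Algorithm: preorder visits root first, so consume preorder in order;
for each root, split the current inorder slice at that value into
left-subtree inorder and right-subtree inorder, then recurse.
Recursive splits:
  root=27; inorder splits into left=[13, 16, 23], right=[]
  root=16; inorder splits into left=[13], right=[23]
  root=13; inorder splits into left=[], right=[]
  root=23; inorder splits into left=[], right=[]
Reconstructed level-order: [27, 16, 13, 23]


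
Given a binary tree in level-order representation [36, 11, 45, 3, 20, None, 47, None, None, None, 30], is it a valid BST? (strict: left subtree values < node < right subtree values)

Level-order array: [36, 11, 45, 3, 20, None, 47, None, None, None, 30]
Validate using subtree bounds (lo, hi): at each node, require lo < value < hi,
then recurse left with hi=value and right with lo=value.
Preorder trace (stopping at first violation):
  at node 36 with bounds (-inf, +inf): OK
  at node 11 with bounds (-inf, 36): OK
  at node 3 with bounds (-inf, 11): OK
  at node 20 with bounds (11, 36): OK
  at node 30 with bounds (20, 36): OK
  at node 45 with bounds (36, +inf): OK
  at node 47 with bounds (45, +inf): OK
No violation found at any node.
Result: Valid BST


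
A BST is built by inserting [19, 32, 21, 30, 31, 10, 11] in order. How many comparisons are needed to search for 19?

Search path for 19: 19
Found: True
Comparisons: 1


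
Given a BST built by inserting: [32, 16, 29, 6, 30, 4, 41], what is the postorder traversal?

Tree insertion order: [32, 16, 29, 6, 30, 4, 41]
Tree (level-order array): [32, 16, 41, 6, 29, None, None, 4, None, None, 30]
Postorder traversal: [4, 6, 30, 29, 16, 41, 32]


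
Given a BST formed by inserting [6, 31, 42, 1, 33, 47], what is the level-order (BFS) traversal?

Tree insertion order: [6, 31, 42, 1, 33, 47]
Tree (level-order array): [6, 1, 31, None, None, None, 42, 33, 47]
BFS from the root, enqueuing left then right child of each popped node:
  queue [6] -> pop 6, enqueue [1, 31], visited so far: [6]
  queue [1, 31] -> pop 1, enqueue [none], visited so far: [6, 1]
  queue [31] -> pop 31, enqueue [42], visited so far: [6, 1, 31]
  queue [42] -> pop 42, enqueue [33, 47], visited so far: [6, 1, 31, 42]
  queue [33, 47] -> pop 33, enqueue [none], visited so far: [6, 1, 31, 42, 33]
  queue [47] -> pop 47, enqueue [none], visited so far: [6, 1, 31, 42, 33, 47]
Result: [6, 1, 31, 42, 33, 47]


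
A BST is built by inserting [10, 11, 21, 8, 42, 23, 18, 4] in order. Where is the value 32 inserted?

Starting tree (level order): [10, 8, 11, 4, None, None, 21, None, None, 18, 42, None, None, 23]
Insertion path: 10 -> 11 -> 21 -> 42 -> 23
Result: insert 32 as right child of 23
Final tree (level order): [10, 8, 11, 4, None, None, 21, None, None, 18, 42, None, None, 23, None, None, 32]


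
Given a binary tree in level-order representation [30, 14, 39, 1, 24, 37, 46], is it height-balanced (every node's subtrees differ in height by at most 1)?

Tree (level-order array): [30, 14, 39, 1, 24, 37, 46]
Definition: a tree is height-balanced if, at every node, |h(left) - h(right)| <= 1 (empty subtree has height -1).
Bottom-up per-node check:
  node 1: h_left=-1, h_right=-1, diff=0 [OK], height=0
  node 24: h_left=-1, h_right=-1, diff=0 [OK], height=0
  node 14: h_left=0, h_right=0, diff=0 [OK], height=1
  node 37: h_left=-1, h_right=-1, diff=0 [OK], height=0
  node 46: h_left=-1, h_right=-1, diff=0 [OK], height=0
  node 39: h_left=0, h_right=0, diff=0 [OK], height=1
  node 30: h_left=1, h_right=1, diff=0 [OK], height=2
All nodes satisfy the balance condition.
Result: Balanced


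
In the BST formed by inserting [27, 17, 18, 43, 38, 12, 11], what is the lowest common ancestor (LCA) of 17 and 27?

Tree insertion order: [27, 17, 18, 43, 38, 12, 11]
Tree (level-order array): [27, 17, 43, 12, 18, 38, None, 11]
In a BST, the LCA of p=17, q=27 is the first node v on the
root-to-leaf path with p <= v <= q (go left if both < v, right if both > v).
Walk from root:
  at 27: 17 <= 27 <= 27, this is the LCA
LCA = 27


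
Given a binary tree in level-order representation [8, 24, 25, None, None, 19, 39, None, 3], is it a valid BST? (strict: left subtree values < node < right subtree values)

Level-order array: [8, 24, 25, None, None, 19, 39, None, 3]
Validate using subtree bounds (lo, hi): at each node, require lo < value < hi,
then recurse left with hi=value and right with lo=value.
Preorder trace (stopping at first violation):
  at node 8 with bounds (-inf, +inf): OK
  at node 24 with bounds (-inf, 8): VIOLATION
Node 24 violates its bound: not (-inf < 24 < 8).
Result: Not a valid BST


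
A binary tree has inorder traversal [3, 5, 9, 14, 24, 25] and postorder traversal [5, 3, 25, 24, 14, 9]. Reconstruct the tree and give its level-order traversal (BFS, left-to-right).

Inorder:   [3, 5, 9, 14, 24, 25]
Postorder: [5, 3, 25, 24, 14, 9]
Algorithm: postorder visits root last, so walk postorder right-to-left;
each value is the root of the current inorder slice — split it at that
value, recurse on the right subtree first, then the left.
Recursive splits:
  root=9; inorder splits into left=[3, 5], right=[14, 24, 25]
  root=14; inorder splits into left=[], right=[24, 25]
  root=24; inorder splits into left=[], right=[25]
  root=25; inorder splits into left=[], right=[]
  root=3; inorder splits into left=[], right=[5]
  root=5; inorder splits into left=[], right=[]
Reconstructed level-order: [9, 3, 14, 5, 24, 25]


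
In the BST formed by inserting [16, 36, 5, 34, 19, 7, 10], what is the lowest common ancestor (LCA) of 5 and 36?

Tree insertion order: [16, 36, 5, 34, 19, 7, 10]
Tree (level-order array): [16, 5, 36, None, 7, 34, None, None, 10, 19]
In a BST, the LCA of p=5, q=36 is the first node v on the
root-to-leaf path with p <= v <= q (go left if both < v, right if both > v).
Walk from root:
  at 16: 5 <= 16 <= 36, this is the LCA
LCA = 16


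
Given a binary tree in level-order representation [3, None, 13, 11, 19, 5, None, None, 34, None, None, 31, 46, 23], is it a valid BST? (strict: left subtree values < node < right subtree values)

Level-order array: [3, None, 13, 11, 19, 5, None, None, 34, None, None, 31, 46, 23]
Validate using subtree bounds (lo, hi): at each node, require lo < value < hi,
then recurse left with hi=value and right with lo=value.
Preorder trace (stopping at first violation):
  at node 3 with bounds (-inf, +inf): OK
  at node 13 with bounds (3, +inf): OK
  at node 11 with bounds (3, 13): OK
  at node 5 with bounds (3, 11): OK
  at node 19 with bounds (13, +inf): OK
  at node 34 with bounds (19, +inf): OK
  at node 31 with bounds (19, 34): OK
  at node 23 with bounds (19, 31): OK
  at node 46 with bounds (34, +inf): OK
No violation found at any node.
Result: Valid BST


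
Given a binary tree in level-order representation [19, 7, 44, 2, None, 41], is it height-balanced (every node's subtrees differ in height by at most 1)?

Tree (level-order array): [19, 7, 44, 2, None, 41]
Definition: a tree is height-balanced if, at every node, |h(left) - h(right)| <= 1 (empty subtree has height -1).
Bottom-up per-node check:
  node 2: h_left=-1, h_right=-1, diff=0 [OK], height=0
  node 7: h_left=0, h_right=-1, diff=1 [OK], height=1
  node 41: h_left=-1, h_right=-1, diff=0 [OK], height=0
  node 44: h_left=0, h_right=-1, diff=1 [OK], height=1
  node 19: h_left=1, h_right=1, diff=0 [OK], height=2
All nodes satisfy the balance condition.
Result: Balanced


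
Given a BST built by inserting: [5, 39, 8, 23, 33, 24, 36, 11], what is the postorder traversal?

Tree insertion order: [5, 39, 8, 23, 33, 24, 36, 11]
Tree (level-order array): [5, None, 39, 8, None, None, 23, 11, 33, None, None, 24, 36]
Postorder traversal: [11, 24, 36, 33, 23, 8, 39, 5]


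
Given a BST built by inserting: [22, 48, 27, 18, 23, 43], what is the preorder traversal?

Tree insertion order: [22, 48, 27, 18, 23, 43]
Tree (level-order array): [22, 18, 48, None, None, 27, None, 23, 43]
Preorder traversal: [22, 18, 48, 27, 23, 43]


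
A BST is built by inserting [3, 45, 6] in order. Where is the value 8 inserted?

Starting tree (level order): [3, None, 45, 6]
Insertion path: 3 -> 45 -> 6
Result: insert 8 as right child of 6
Final tree (level order): [3, None, 45, 6, None, None, 8]


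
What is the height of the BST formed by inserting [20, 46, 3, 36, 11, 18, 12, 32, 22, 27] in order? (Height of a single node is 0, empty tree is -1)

Insertion order: [20, 46, 3, 36, 11, 18, 12, 32, 22, 27]
Tree (level-order array): [20, 3, 46, None, 11, 36, None, None, 18, 32, None, 12, None, 22, None, None, None, None, 27]
Compute height bottom-up (empty subtree = -1):
  height(12) = 1 + max(-1, -1) = 0
  height(18) = 1 + max(0, -1) = 1
  height(11) = 1 + max(-1, 1) = 2
  height(3) = 1 + max(-1, 2) = 3
  height(27) = 1 + max(-1, -1) = 0
  height(22) = 1 + max(-1, 0) = 1
  height(32) = 1 + max(1, -1) = 2
  height(36) = 1 + max(2, -1) = 3
  height(46) = 1 + max(3, -1) = 4
  height(20) = 1 + max(3, 4) = 5
Height = 5


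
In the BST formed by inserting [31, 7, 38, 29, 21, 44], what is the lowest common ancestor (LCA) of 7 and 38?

Tree insertion order: [31, 7, 38, 29, 21, 44]
Tree (level-order array): [31, 7, 38, None, 29, None, 44, 21]
In a BST, the LCA of p=7, q=38 is the first node v on the
root-to-leaf path with p <= v <= q (go left if both < v, right if both > v).
Walk from root:
  at 31: 7 <= 31 <= 38, this is the LCA
LCA = 31


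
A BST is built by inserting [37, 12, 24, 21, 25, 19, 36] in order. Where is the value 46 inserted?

Starting tree (level order): [37, 12, None, None, 24, 21, 25, 19, None, None, 36]
Insertion path: 37
Result: insert 46 as right child of 37
Final tree (level order): [37, 12, 46, None, 24, None, None, 21, 25, 19, None, None, 36]


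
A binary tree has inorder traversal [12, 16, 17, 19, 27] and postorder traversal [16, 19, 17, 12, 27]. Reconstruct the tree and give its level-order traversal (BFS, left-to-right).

Inorder:   [12, 16, 17, 19, 27]
Postorder: [16, 19, 17, 12, 27]
Algorithm: postorder visits root last, so walk postorder right-to-left;
each value is the root of the current inorder slice — split it at that
value, recurse on the right subtree first, then the left.
Recursive splits:
  root=27; inorder splits into left=[12, 16, 17, 19], right=[]
  root=12; inorder splits into left=[], right=[16, 17, 19]
  root=17; inorder splits into left=[16], right=[19]
  root=19; inorder splits into left=[], right=[]
  root=16; inorder splits into left=[], right=[]
Reconstructed level-order: [27, 12, 17, 16, 19]


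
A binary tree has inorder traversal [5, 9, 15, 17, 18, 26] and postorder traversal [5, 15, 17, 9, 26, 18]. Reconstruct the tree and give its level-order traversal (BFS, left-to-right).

Inorder:   [5, 9, 15, 17, 18, 26]
Postorder: [5, 15, 17, 9, 26, 18]
Algorithm: postorder visits root last, so walk postorder right-to-left;
each value is the root of the current inorder slice — split it at that
value, recurse on the right subtree first, then the left.
Recursive splits:
  root=18; inorder splits into left=[5, 9, 15, 17], right=[26]
  root=26; inorder splits into left=[], right=[]
  root=9; inorder splits into left=[5], right=[15, 17]
  root=17; inorder splits into left=[15], right=[]
  root=15; inorder splits into left=[], right=[]
  root=5; inorder splits into left=[], right=[]
Reconstructed level-order: [18, 9, 26, 5, 17, 15]


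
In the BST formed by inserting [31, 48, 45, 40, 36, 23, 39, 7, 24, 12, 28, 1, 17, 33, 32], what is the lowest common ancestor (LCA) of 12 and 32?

Tree insertion order: [31, 48, 45, 40, 36, 23, 39, 7, 24, 12, 28, 1, 17, 33, 32]
Tree (level-order array): [31, 23, 48, 7, 24, 45, None, 1, 12, None, 28, 40, None, None, None, None, 17, None, None, 36, None, None, None, 33, 39, 32]
In a BST, the LCA of p=12, q=32 is the first node v on the
root-to-leaf path with p <= v <= q (go left if both < v, right if both > v).
Walk from root:
  at 31: 12 <= 31 <= 32, this is the LCA
LCA = 31


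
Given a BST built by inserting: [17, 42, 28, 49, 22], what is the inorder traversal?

Tree insertion order: [17, 42, 28, 49, 22]
Tree (level-order array): [17, None, 42, 28, 49, 22]
Inorder traversal: [17, 22, 28, 42, 49]


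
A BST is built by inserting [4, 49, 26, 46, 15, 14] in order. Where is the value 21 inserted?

Starting tree (level order): [4, None, 49, 26, None, 15, 46, 14]
Insertion path: 4 -> 49 -> 26 -> 15
Result: insert 21 as right child of 15
Final tree (level order): [4, None, 49, 26, None, 15, 46, 14, 21]


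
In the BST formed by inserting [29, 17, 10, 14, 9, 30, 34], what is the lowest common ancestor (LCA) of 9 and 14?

Tree insertion order: [29, 17, 10, 14, 9, 30, 34]
Tree (level-order array): [29, 17, 30, 10, None, None, 34, 9, 14]
In a BST, the LCA of p=9, q=14 is the first node v on the
root-to-leaf path with p <= v <= q (go left if both < v, right if both > v).
Walk from root:
  at 29: both 9 and 14 < 29, go left
  at 17: both 9 and 14 < 17, go left
  at 10: 9 <= 10 <= 14, this is the LCA
LCA = 10


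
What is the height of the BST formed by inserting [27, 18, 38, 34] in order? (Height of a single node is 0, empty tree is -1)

Insertion order: [27, 18, 38, 34]
Tree (level-order array): [27, 18, 38, None, None, 34]
Compute height bottom-up (empty subtree = -1):
  height(18) = 1 + max(-1, -1) = 0
  height(34) = 1 + max(-1, -1) = 0
  height(38) = 1 + max(0, -1) = 1
  height(27) = 1 + max(0, 1) = 2
Height = 2


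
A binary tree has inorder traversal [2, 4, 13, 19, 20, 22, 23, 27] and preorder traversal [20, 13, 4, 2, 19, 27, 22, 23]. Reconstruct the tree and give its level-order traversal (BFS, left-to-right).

Inorder:  [2, 4, 13, 19, 20, 22, 23, 27]
Preorder: [20, 13, 4, 2, 19, 27, 22, 23]
Algorithm: preorder visits root first, so consume preorder in order;
for each root, split the current inorder slice at that value into
left-subtree inorder and right-subtree inorder, then recurse.
Recursive splits:
  root=20; inorder splits into left=[2, 4, 13, 19], right=[22, 23, 27]
  root=13; inorder splits into left=[2, 4], right=[19]
  root=4; inorder splits into left=[2], right=[]
  root=2; inorder splits into left=[], right=[]
  root=19; inorder splits into left=[], right=[]
  root=27; inorder splits into left=[22, 23], right=[]
  root=22; inorder splits into left=[], right=[23]
  root=23; inorder splits into left=[], right=[]
Reconstructed level-order: [20, 13, 27, 4, 19, 22, 2, 23]


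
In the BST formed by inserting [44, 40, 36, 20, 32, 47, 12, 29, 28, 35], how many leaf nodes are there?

Tree built from: [44, 40, 36, 20, 32, 47, 12, 29, 28, 35]
Tree (level-order array): [44, 40, 47, 36, None, None, None, 20, None, 12, 32, None, None, 29, 35, 28]
Rule: A leaf has 0 children.
Per-node child counts:
  node 44: 2 child(ren)
  node 40: 1 child(ren)
  node 36: 1 child(ren)
  node 20: 2 child(ren)
  node 12: 0 child(ren)
  node 32: 2 child(ren)
  node 29: 1 child(ren)
  node 28: 0 child(ren)
  node 35: 0 child(ren)
  node 47: 0 child(ren)
Matching nodes: [12, 28, 35, 47]
Count of leaf nodes: 4


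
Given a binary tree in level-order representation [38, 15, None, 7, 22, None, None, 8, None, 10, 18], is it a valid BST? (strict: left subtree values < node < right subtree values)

Level-order array: [38, 15, None, 7, 22, None, None, 8, None, 10, 18]
Validate using subtree bounds (lo, hi): at each node, require lo < value < hi,
then recurse left with hi=value and right with lo=value.
Preorder trace (stopping at first violation):
  at node 38 with bounds (-inf, +inf): OK
  at node 15 with bounds (-inf, 38): OK
  at node 7 with bounds (-inf, 15): OK
  at node 22 with bounds (15, 38): OK
  at node 8 with bounds (15, 22): VIOLATION
Node 8 violates its bound: not (15 < 8 < 22).
Result: Not a valid BST


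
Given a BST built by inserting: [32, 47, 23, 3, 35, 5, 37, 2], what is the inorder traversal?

Tree insertion order: [32, 47, 23, 3, 35, 5, 37, 2]
Tree (level-order array): [32, 23, 47, 3, None, 35, None, 2, 5, None, 37]
Inorder traversal: [2, 3, 5, 23, 32, 35, 37, 47]


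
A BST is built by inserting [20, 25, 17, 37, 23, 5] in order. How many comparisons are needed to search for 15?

Search path for 15: 20 -> 17 -> 5
Found: False
Comparisons: 3


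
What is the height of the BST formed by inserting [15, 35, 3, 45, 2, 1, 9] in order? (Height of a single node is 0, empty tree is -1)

Insertion order: [15, 35, 3, 45, 2, 1, 9]
Tree (level-order array): [15, 3, 35, 2, 9, None, 45, 1]
Compute height bottom-up (empty subtree = -1):
  height(1) = 1 + max(-1, -1) = 0
  height(2) = 1 + max(0, -1) = 1
  height(9) = 1 + max(-1, -1) = 0
  height(3) = 1 + max(1, 0) = 2
  height(45) = 1 + max(-1, -1) = 0
  height(35) = 1 + max(-1, 0) = 1
  height(15) = 1 + max(2, 1) = 3
Height = 3


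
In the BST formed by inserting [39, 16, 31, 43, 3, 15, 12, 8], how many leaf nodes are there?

Tree built from: [39, 16, 31, 43, 3, 15, 12, 8]
Tree (level-order array): [39, 16, 43, 3, 31, None, None, None, 15, None, None, 12, None, 8]
Rule: A leaf has 0 children.
Per-node child counts:
  node 39: 2 child(ren)
  node 16: 2 child(ren)
  node 3: 1 child(ren)
  node 15: 1 child(ren)
  node 12: 1 child(ren)
  node 8: 0 child(ren)
  node 31: 0 child(ren)
  node 43: 0 child(ren)
Matching nodes: [8, 31, 43]
Count of leaf nodes: 3
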